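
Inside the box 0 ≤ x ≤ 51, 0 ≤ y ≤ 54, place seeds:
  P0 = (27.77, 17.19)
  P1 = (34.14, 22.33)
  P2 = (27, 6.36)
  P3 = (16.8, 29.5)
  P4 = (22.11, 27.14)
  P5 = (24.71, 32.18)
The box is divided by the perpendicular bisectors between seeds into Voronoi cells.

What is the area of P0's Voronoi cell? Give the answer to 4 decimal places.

Area of P0's cell: 171.5989

1. box [0,51]×[0,54]: [(0, 0) (51, 0) (51, 54) (0, 54)]
2. ⊥bis P0·P1 via (30.955,19.76): [(0, 0) (46.8995, 0) (3.3265, 54) (0, 54)]  |A|=1356.1015
3. ⊥bis P0·P2 via (27.385,11.775): [(0, 13.722) (38.0076, 11.0197) (3.3265, 54) (0, 54)]  |A|=836.9205
4. ⊥bis P0·P3 via (22.285,23.345): [(10.6379, 12.9657) (38.0076, 11.0197) (25.6457, 26.3398)]  |A|=197.6256
5. ⊥bis P0·P4 via (24.94,22.165): [(13.9379, 15.9065) (10.6379, 12.9657) (38.0076, 11.0197) (27.7326, 23.7535)]  |A|=171.5989
6. ⊥bis P0·P5 via (26.24,24.685): [(13.9379, 15.9065) (10.6379, 12.9657) (38.0076, 11.0197) (27.7326, 23.7535)]  |A|=171.5989
7. canonical 4-gon: [(13.9379, 15.9065) (10.6379, 12.9657) (38.0076, 11.0197) (27.7326, 23.7535)]
8. shoelace: 171.5989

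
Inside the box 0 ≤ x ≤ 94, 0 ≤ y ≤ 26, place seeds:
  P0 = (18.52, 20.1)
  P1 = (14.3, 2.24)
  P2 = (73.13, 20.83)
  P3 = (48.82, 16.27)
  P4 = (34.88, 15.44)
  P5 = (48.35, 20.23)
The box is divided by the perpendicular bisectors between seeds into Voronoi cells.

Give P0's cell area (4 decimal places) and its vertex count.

1. box [0,94]×[0,26]: [(0, 0) (94, 0) (94, 26) (0, 26)]
2. ⊥bis P0·P1 via (16.41,11.17): [(0, 15.0474) (63.684, 0) (94, 0) (94, 26) (0, 26)]  |A|=1964.8611
3. ⊥bis P0·P2 via (45.825,20.465): [(0, 15.0474) (46.0428, 4.1683) (45.751, 26) (0, 26)]  |A|=751.5561
4. ⊥bis P0·P3 via (33.67,18.185): [(0, 15.0474) (32.3085, 7.4135) (34.6578, 26) (0, 26)]  |A|=499.0152
5. ⊥bis P0·P4 via (26.7,17.77): [(0, 15.0474) (24.2897, 9.3082) (29.0442, 26) (0, 26)]  |A|=375.4188
6. ⊥bis P0·P5 via (33.435,20.165): [(0, 15.0474) (24.2897, 9.3082) (29.0442, 26) (0, 26)]  |A|=375.4188
7. canonical 4-gon: [(0, 15.0474) (24.2897, 9.3082) (29.0442, 26) (0, 26)]
8. shoelace: 375.4188

Area of P0's cell: 375.4188 (4 vertices)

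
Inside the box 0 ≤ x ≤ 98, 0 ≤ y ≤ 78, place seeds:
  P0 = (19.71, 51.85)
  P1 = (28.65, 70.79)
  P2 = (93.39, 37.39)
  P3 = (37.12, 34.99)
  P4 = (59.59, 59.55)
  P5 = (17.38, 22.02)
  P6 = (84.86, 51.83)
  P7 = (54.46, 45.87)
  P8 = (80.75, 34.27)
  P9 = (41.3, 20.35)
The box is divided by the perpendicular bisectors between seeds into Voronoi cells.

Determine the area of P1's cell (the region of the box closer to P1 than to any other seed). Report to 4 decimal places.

1. box [0,98]×[0,78]: [(0, 0) (98, 0) (98, 78) (0, 78)]
2. ⊥bis P1·P0 via (24.18,61.32): [(0, 72.7334) (98, 26.4757) (98, 78) (0, 78)]  |A|=2782.755
3. ⊥bis P1·P2 via (61.02,54.09): [(0, 72.7334) (56.8052, 45.9204) (73.3554, 78) (0, 78)]  |A|=1326.1937
4. ⊥bis P1·P3 via (32.885,52.89): [(0, 72.7334) (38.983, 54.3327) (64.2265, 60.3051) (73.3554, 78) (0, 78)]  |A|=1166.7941
5. ⊥bis P1·P4 via (44.12,65.17): [(0, 72.7334) (38.983, 54.3327) (40.2958, 54.6433) (48.7809, 78) (0, 78)]  |A|=693.9241
6. ⊥bis P1·P5 via (23.015,46.405): [(0, 72.7334) (38.983, 54.3327) (40.2958, 54.6433) (48.7809, 78) (0, 78)]  |A|=693.9241
7. ⊥bis P1·P6 via (56.755,61.31): [(0, 72.7334) (38.983, 54.3327) (40.2958, 54.6433) (48.7809, 78) (0, 78)]  |A|=693.9241
8. ⊥bis P1·P7 via (41.555,58.33): [(0, 72.7334) (38.0986, 54.7502) (41.6835, 58.4631) (48.7809, 78) (0, 78)]  |A|=689.2423
9. ⊥bis P1·P8 via (54.7,52.53): [(0, 72.7334) (38.0986, 54.7502) (41.6835, 58.4631) (48.7809, 78) (0, 78)]  |A|=689.2423
10. ⊥bis P1·P9 via (34.975,45.57): [(0, 72.7334) (38.0986, 54.7502) (41.6835, 58.4631) (48.7809, 78) (0, 78)]  |A|=689.2423
11. canonical 5-gon: [(0, 72.7334) (38.0986, 54.7502) (41.6835, 58.4631) (48.7809, 78) (0, 78)]
12. shoelace: 689.2423

Area of P1's cell: 689.2423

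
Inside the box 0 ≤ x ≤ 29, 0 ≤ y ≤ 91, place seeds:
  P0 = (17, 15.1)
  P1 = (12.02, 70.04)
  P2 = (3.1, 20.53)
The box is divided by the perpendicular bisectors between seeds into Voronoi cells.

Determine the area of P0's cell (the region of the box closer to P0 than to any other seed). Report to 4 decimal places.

Area of P0's cell: 757.2361

1. box [0,29]×[0,91]: [(0, 0) (29, 0) (29, 91) (0, 91)]
2. ⊥bis P0·P1 via (14.51,42.57): [(0, 41.2548) (0, 0) (29, 0) (29, 43.8834)]  |A|=1234.5037
3. ⊥bis P0·P2 via (10.05,17.815): [(19.9118, 43.0596) (3.0906, 0) (29, 0) (29, 43.8834)]  |A|=757.2361
4. canonical 4-gon: [(19.9118, 43.0596) (3.0906, 0) (29, 0) (29, 43.8834)]
5. shoelace: 757.2361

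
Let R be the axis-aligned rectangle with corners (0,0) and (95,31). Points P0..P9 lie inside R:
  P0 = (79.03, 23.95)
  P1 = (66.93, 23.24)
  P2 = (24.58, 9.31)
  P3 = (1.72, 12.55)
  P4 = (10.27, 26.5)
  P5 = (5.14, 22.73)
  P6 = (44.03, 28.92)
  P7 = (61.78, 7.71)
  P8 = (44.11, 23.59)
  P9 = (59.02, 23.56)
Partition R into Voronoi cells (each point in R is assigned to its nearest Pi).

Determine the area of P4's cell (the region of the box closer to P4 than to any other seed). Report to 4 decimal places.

Area of P4's cell: 219.3365

1. box [0,95]×[0,31]: [(0, 0) (95, 0) (95, 31) (0, 31)]
2. ⊥bis P4·P0 via (44.65,25.225): [(0, 0) (43.7145, 0) (44.8642, 31) (0, 31)]  |A|=1372.9696
3. ⊥bis P4·P1 via (38.6,24.87): [(0, 0) (37.1691, 0) (38.9527, 31) (0, 31)]  |A|=1179.8875
4. ⊥bis P4·P2 via (17.425,17.905): [(0, 3.3994) (33.1555, 31) (0, 31)]  |A|=457.5559
5. ⊥bis P4·P3 via (5.995,19.525): [(0, 23.1994) (13.699, 14.8032) (33.1555, 31) (0, 31)]  |A|=321.9363
6. ⊥bis P4·P5 via (7.705,24.615): [(14.4538, 15.4316) (33.1555, 31) (3.0127, 31)]  |A|=234.6372
7. ⊥bis P4·P6 via (27.15,27.71): [(14.4538, 15.4316) (27.2656, 26.0969) (26.9142, 31) (3.0127, 31)]  |A|=219.3365
8. ⊥bis P4·P7 via (36.025,17.105): [(14.4538, 15.4316) (27.2656, 26.0969) (26.9142, 31) (3.0127, 31)]  |A|=219.3365
9. ⊥bis P4·P8 via (27.19,25.045): [(14.4538, 15.4316) (27.2656, 26.0969) (26.9142, 31) (3.0127, 31)]  |A|=219.3365
10. ⊥bis P4·P9 via (34.645,25.03): [(14.4538, 15.4316) (27.2656, 26.0969) (26.9142, 31) (3.0127, 31)]  |A|=219.3365
11. canonical 4-gon: [(14.4538, 15.4316) (27.2656, 26.0969) (26.9142, 31) (3.0127, 31)]
12. shoelace: 219.3365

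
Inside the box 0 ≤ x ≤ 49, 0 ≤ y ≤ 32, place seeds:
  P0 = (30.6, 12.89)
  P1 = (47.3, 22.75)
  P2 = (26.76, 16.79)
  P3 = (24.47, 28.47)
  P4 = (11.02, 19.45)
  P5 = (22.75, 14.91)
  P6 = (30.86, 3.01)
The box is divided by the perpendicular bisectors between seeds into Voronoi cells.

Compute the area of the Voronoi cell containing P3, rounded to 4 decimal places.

1. box [0,49]×[0,32]: [(0, 0) (49, 0) (49, 32) (0, 32)]
2. ⊥bis P3·P0 via (27.535,20.68): [(0, 9.8463) (49, 29.1255) (49, 32) (0, 32)]  |A|=613.1924
3. ⊥bis P3·P1 via (35.885,25.61): [(0, 9.8463) (35.4279, 23.7855) (37.486, 32) (0, 32)]  |A|=546.3946
4. ⊥bis P3·P2 via (25.615,22.63): [(0, 17.6079) (35.6304, 24.5936) (37.486, 32) (0, 32)]  |A|=395.2158
5. ⊥bis P3·P4 via (17.745,23.96): [(19.4478, 21.4209) (35.6304, 24.5936) (37.486, 32) (12.3531, 32)]  |A|=189.9253
6. ⊥bis P3·P5 via (23.61,21.69): [(18.8636, 22.2921) (21.9163, 21.9048) (35.6304, 24.5936) (37.486, 32) (12.3531, 32)]  |A|=188.7087
7. ⊥bis P3·P6 via (27.665,15.74): [(18.8636, 22.2921) (21.9163, 21.9048) (35.6304, 24.5936) (37.486, 32) (12.3531, 32)]  |A|=188.7087
8. canonical 5-gon: [(18.8636, 22.2921) (21.9163, 21.9048) (35.6304, 24.5936) (37.486, 32) (12.3531, 32)]
9. shoelace: 188.7087

Area of P3's cell: 188.7087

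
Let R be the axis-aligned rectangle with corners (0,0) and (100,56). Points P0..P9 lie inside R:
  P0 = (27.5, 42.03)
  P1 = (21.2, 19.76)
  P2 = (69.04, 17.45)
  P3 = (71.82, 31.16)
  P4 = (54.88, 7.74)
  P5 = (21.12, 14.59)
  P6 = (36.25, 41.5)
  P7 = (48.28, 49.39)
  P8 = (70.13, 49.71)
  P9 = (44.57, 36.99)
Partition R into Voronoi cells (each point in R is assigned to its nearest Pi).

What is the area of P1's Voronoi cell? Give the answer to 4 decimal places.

1. box [0,100]×[0,56]: [(0, 0) (100, 0) (100, 56) (0, 56)]
2. ⊥bis P1·P0 via (24.35,30.895): [(0, 37.7834) (0, 0) (100, 0) (100, 9.4942)]  |A|=2363.8826
3. ⊥bis P1·P2 via (45.12,18.605): [(45.4255, 24.9329) (0, 37.7834) (0, 0) (44.2216, 0)]  |A|=1409.453
4. ⊥bis P1·P3 via (46.51,25.46): [(45.4255, 24.9329) (0, 37.7834) (0, 0) (44.2216, 0)]  |A|=1409.453
5. ⊥bis P1·P4 via (38.04,13.75): [(42.3423, 25.8051) (0, 37.7834) (0, 0) (33.1328, 0)]  |A|=1227.4166
6. ⊥bis P1·P5 via (21.16,17.175): [(39.1629, 16.8964) (42.3423, 25.8051) (0, 37.7834) (0, 17.5024)]  |A|=604.7807
7. ⊥bis P1·P6 via (28.725,30.63): [(39.1629, 16.8964) (41.0253, 22.1148) (31.1009, 28.9852) (0, 37.7834) (0, 17.5024)]  |A|=581.9446
8. ⊥bis P1·P7 via (34.74,34.575): [(39.1629, 16.8964) (41.0253, 22.1148) (31.1009, 28.9852) (0, 37.7834) (0, 17.5024)]  |A|=581.9446
9. ⊥bis P1·P8 via (45.665,34.735): [(39.1629, 16.8964) (41.0253, 22.1148) (31.1009, 28.9852) (0, 37.7834) (0, 17.5024)]  |A|=581.9446
10. ⊥bis P1·P9 via (32.885,28.375): [(39.1629, 16.8964) (39.8756, 18.8933) (33.8259, 27.0988) (31.1009, 28.9852) (0, 37.7834) (0, 17.5024)]  |A|=567.4829
11. canonical 6-gon: [(39.1629, 16.8964) (39.8756, 18.8933) (33.8259, 27.0988) (31.1009, 28.9852) (0, 37.7834) (0, 17.5024)]
12. shoelace: 567.4829

Area of P1's cell: 567.4829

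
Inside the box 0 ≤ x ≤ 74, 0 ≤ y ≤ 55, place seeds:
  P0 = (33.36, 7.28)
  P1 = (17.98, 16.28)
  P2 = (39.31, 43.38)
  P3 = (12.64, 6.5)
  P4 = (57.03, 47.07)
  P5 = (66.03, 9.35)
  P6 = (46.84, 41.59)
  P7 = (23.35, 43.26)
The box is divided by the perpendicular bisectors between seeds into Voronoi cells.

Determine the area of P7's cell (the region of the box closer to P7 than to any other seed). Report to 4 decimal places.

1. box [0,74]×[0,55]: [(0, 0) (74, 0) (74, 55) (0, 55)]
2. ⊥bis P7·P0 via (28.355,25.27): [(0, 17.3814) (74, 37.9689) (74, 55) (0, 55)]  |A|=2022.0406
3. ⊥bis P7·P1 via (20.665,29.77): [(0, 33.8831) (34.577, 27.001) (74, 37.9689) (74, 55) (0, 55)]  |A|=1736.7507
4. ⊥bis P7·P2 via (31.33,43.32): [(0, 33.8831) (31.448, 27.6238) (31.2422, 55) (0, 55)]  |A|=759.6888
5. ⊥bis P7·P3 via (17.995,24.88): [(0, 33.8831) (31.448, 27.6238) (31.2422, 55) (0, 55)]  |A|=759.6888
6. ⊥bis P7·P4 via (40.19,45.165): [(0, 33.8831) (31.448, 27.6238) (31.2422, 55) (0, 55)]  |A|=759.6888
7. ⊥bis P7·P5 via (44.69,26.305): [(0, 33.8831) (31.448, 27.6238) (31.2422, 55) (0, 55)]  |A|=759.6888
8. ⊥bis P7·P6 via (35.095,42.425): [(0, 33.8831) (31.448, 27.6238) (31.2422, 55) (0, 55)]  |A|=759.6888
9. canonical 4-gon: [(0, 33.8831) (31.448, 27.6238) (31.2422, 55) (0, 55)]
10. shoelace: 759.6888

Area of P7's cell: 759.6888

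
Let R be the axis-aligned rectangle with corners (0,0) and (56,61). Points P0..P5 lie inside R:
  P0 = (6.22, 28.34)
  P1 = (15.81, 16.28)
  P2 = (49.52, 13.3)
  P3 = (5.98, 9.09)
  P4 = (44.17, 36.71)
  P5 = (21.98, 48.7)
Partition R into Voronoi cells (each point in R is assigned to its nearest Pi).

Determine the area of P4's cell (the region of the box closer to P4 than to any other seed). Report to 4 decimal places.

Area of P4's cell: 811.6376

1. box [0,56]×[0,61]: [(0, 0) (56, 0) (56, 61) (0, 61)]
2. ⊥bis P4·P0 via (25.195,32.525): [(32.3685, 0) (56, 0) (56, 61) (18.9147, 61)]  |A|=1851.8611
3. ⊥bis P4·P1 via (29.99,26.495): [(24.9959, 33.4275) (49.0765, 0) (56, 0) (56, 61) (18.9147, 61)]  |A|=1572.6078
4. ⊥bis P4·P2 via (46.845,25.005): [(24.9959, 33.4275) (33.2943, 21.9082) (56, 27.0972) (56, 61) (18.9147, 61)]  |A|=1189.1356
5. ⊥bis P4·P3 via (25.075,22.9): [(24.9959, 33.4275) (33.2943, 21.9082) (56, 27.0972) (56, 61) (18.9147, 61)]  |A|=1189.1356
6. ⊥bis P4·P5 via (33.075,42.705): [(26.7479, 30.9955) (33.2943, 21.9082) (56, 27.0972) (56, 61) (42.9604, 61)]  |A|=811.6376
7. canonical 5-gon: [(26.7479, 30.9955) (33.2943, 21.9082) (56, 27.0972) (56, 61) (42.9604, 61)]
8. shoelace: 811.6376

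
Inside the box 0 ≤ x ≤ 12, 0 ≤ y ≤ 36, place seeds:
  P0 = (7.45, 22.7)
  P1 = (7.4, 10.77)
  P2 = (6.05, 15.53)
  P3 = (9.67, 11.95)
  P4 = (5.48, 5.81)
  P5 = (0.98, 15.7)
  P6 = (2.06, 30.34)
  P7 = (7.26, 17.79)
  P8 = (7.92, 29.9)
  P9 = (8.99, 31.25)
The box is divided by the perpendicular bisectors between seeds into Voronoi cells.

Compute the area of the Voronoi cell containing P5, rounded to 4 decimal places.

Area of P5's cell: 38.2956

1. box [0,12]×[0,36]: [(0, 0) (12, 0) (12, 36) (0, 36)]
2. ⊥bis P5·P0 via (4.215,19.2): [(0, 23.0959) (0, 0) (12, 0) (12, 12.0044)]  |A|=210.6018
3. ⊥bis P5·P1 via (4.19,13.235): [(6.8795, 16.7373) (0, 23.0959) (0, 7.7787)]  |A|=52.687
4. ⊥bis P5·P2 via (3.515,15.615): [(3.4007, 12.2072) (3.6526, 19.7198) (0, 23.0959) (0, 7.7787)]  |A|=40.1905
5. ⊥bis P5·P3 via (5.325,13.825): [(3.4007, 12.2072) (3.6526, 19.7198) (0, 23.0959) (0, 7.7787)]  |A|=40.1905
6. ⊥bis P5·P4 via (3.23,10.755): [(1.7784, 10.0945) (3.4007, 12.2072) (3.6526, 19.7198) (0, 23.0959) (0, 9.2853)]  |A|=38.8508
7. ⊥bis P5·P6 via (1.52,23.02): [(1.7784, 10.0945) (3.4007, 12.2072) (3.6526, 19.7198) (0, 23.0959) (0, 9.2853)]  |A|=38.8508
8. ⊥bis P5·P7 via (4.12,16.745): [(1.7784, 10.0945) (3.4007, 12.2072) (3.6048, 18.2931) (2.8978, 20.4175) (0, 23.0959) (0, 9.2853)]  |A|=38.2956
9. ⊥bis P5·P8 via (4.45,22.8): [(1.7784, 10.0945) (3.4007, 12.2072) (3.6048, 18.2931) (2.8978, 20.4175) (0, 23.0959) (0, 9.2853)]  |A|=38.2956
10. ⊥bis P5·P9 via (4.985,23.475): [(1.7784, 10.0945) (3.4007, 12.2072) (3.6048, 18.2931) (2.8978, 20.4175) (0, 23.0959) (0, 9.2853)]  |A|=38.2956
11. canonical 6-gon: [(1.7784, 10.0945) (3.4007, 12.2072) (3.6048, 18.2931) (2.8978, 20.4175) (0, 23.0959) (0, 9.2853)]
12. shoelace: 38.2956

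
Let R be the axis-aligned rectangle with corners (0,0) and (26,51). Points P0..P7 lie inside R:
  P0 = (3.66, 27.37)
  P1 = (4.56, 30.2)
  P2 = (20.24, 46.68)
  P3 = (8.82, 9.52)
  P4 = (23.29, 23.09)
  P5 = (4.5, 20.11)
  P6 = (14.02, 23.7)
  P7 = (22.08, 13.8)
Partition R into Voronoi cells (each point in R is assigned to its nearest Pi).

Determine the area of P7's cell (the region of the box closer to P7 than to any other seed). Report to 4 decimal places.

1. box [0,26]×[0,51]: [(0, 0) (26, 0) (26, 51) (0, 51)]
2. ⊥bis P7·P0 via (12.87,20.585): [(0, 3.1152) (0, 0) (26, 0) (26, 38.4077)]  |A|=539.798
3. ⊥bis P7·P1 via (13.32,22): [(16.1015, 24.9715) (0, 3.1152) (0, 0) (26, 0) (26, 35.546)]  |A|=525.6343
4. ⊥bis P7·P2 via (21.16,30.24): [(21.0262, 30.2325) (16.1015, 24.9715) (0, 3.1152) (0, 0) (26, 0) (26, 30.5109)]  |A|=513.1126
5. ⊥bis P7·P3 via (15.45,11.66): [(21.0262, 30.2325) (16.1015, 24.9715) (12.6609, 20.3011) (19.2136, 0) (26, 0) (26, 30.5109)]  |A|=298.3638
6. ⊥bis P7·P4 via (22.685,18.445): [(12.8463, 19.7265) (19.2136, 0) (26, 0) (26, 18.0132)]  |A|=185.4061
7. ⊥bis P7·P5 via (13.29,16.955): [(14.2205, 19.5475) (13.5274, 17.6164) (19.2136, 0) (26, 0) (26, 18.0132)]  |A|=184.0173
8. ⊥bis P7·P6 via (18.05,18.75): [(18.3663, 19.0075) (14.1788, 15.5983) (19.2136, 0) (26, 0) (26, 18.0132)]  |A|=174.4915
9. canonical 5-gon: [(18.3663, 19.0075) (14.1788, 15.5983) (19.2136, 0) (26, 0) (26, 18.0132)]
10. shoelace: 174.4915

Area of P7's cell: 174.4915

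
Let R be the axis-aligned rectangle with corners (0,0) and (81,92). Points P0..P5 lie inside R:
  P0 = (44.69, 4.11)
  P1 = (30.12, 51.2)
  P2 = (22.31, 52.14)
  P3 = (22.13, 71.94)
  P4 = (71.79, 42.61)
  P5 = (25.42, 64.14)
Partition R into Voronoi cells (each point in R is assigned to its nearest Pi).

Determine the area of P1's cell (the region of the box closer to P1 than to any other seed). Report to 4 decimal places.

Area of P1's cell: 892.1060

1. box [0,81]×[0,92]: [(0, 0) (81, 0) (81, 92) (0, 92)]
2. ⊥bis P1·P0 via (37.405,27.655): [(0, 16.0816) (81, 41.1436) (81, 92) (0, 92)]  |A|=5134.3781
3. ⊥bis P1·P2 via (26.215,51.67): [(22.78, 23.1299) (81, 41.1436) (81, 92) (31.0691, 92)]  |A|=3199.8047
4. ⊥bis P1·P3 via (26.125,61.57): [(27.4689, 62.0877) (22.78, 23.1299) (81, 41.1436) (81, 82.7104)]  |A|=2204.3882
5. ⊥bis P1·P4 via (50.955,46.905): [(56.3809, 73.226) (27.4689, 62.0877) (22.78, 23.1299) (47.6395, 30.8216)]  |A|=1030.52
6. ⊥bis P1·P5 via (27.77,57.67): [(55.2302, 67.644) (26.8991, 57.3537) (22.78, 23.1299) (47.6395, 30.8216)]  |A|=892.106
7. canonical 4-gon: [(55.2302, 67.644) (26.8991, 57.3537) (22.78, 23.1299) (47.6395, 30.8216)]
8. shoelace: 892.106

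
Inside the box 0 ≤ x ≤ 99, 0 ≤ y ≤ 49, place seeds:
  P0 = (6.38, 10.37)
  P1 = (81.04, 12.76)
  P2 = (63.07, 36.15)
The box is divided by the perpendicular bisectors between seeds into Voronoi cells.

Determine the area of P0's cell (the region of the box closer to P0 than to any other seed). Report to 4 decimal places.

Area of P0's cell: 1672.1269

1. box [0,99]×[0,49]: [(0, 0) (99, 0) (99, 49) (0, 49)]
2. ⊥bis P0·P1 via (43.71,11.565): [(0, 0) (44.0802, 0) (42.5116, 49) (0, 49)]  |A|=2121.5004
3. ⊥bis P0·P2 via (34.725,23.26): [(0, 0) (44.0802, 0) (43.9877, 2.8915) (23.0196, 49) (0, 49)]  |A|=1672.1269
4. canonical 5-gon: [(0, 0) (44.0802, 0) (43.9877, 2.8915) (23.0196, 49) (0, 49)]
5. shoelace: 1672.1269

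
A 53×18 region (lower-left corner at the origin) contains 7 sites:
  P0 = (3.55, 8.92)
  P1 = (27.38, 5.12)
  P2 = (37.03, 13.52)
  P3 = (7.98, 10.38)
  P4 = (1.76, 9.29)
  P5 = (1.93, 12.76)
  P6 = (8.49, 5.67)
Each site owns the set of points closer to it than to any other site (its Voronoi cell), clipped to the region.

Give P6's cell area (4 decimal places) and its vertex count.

Area of P6's cell: 117.6409 (4 vertices)

1. box [0,53]×[0,18]: [(0, 0) (53, 0) (53, 18) (0, 18)]
2. ⊥bis P6·P0 via (6.02,7.295): [(1.2207, 0) (53, 0) (53, 18) (13.0628, 18)]  |A|=825.4492
3. ⊥bis P6·P1 via (17.935,5.395): [(1.2207, 0) (17.7779, 0) (18.302, 18) (13.0628, 18)]  |A|=196.1685
4. ⊥bis P6·P2 via (22.76,9.595): [(1.2207, 0) (17.7779, 0) (18.302, 18) (13.0628, 18)]  |A|=196.1685
5. ⊥bis P6·P3 via (8.235,8.025): [(6.3672, 7.8228) (1.2207, 0) (17.7779, 0) (18.0425, 9.087)]  |A|=117.6409
6. ⊥bis P6·P4 via (5.125,7.48): [(6.3672, 7.8228) (1.2207, 0) (17.7779, 0) (18.0425, 9.087)]  |A|=117.6409
7. ⊥bis P6·P5 via (5.21,9.215): [(6.3672, 7.8228) (1.2207, 0) (17.7779, 0) (18.0425, 9.087)]  |A|=117.6409
8. canonical 4-gon: [(6.3672, 7.8228) (1.2207, 0) (17.7779, 0) (18.0425, 9.087)]
9. shoelace: 117.6409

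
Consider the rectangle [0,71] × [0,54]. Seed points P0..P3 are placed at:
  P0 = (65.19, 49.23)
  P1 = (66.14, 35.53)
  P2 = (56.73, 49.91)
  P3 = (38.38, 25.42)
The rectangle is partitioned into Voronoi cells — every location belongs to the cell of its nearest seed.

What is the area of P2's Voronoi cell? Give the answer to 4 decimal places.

Area of P2's cell: 385.0617

1. box [0,71]×[0,54]: [(0, 0) (71, 0) (71, 54) (0, 54)]
2. ⊥bis P2·P0 via (60.96,49.57): [(0, 0) (56.9757, 0) (61.3161, 54) (0, 54)]  |A|=3193.8766
3. ⊥bis P2·P1 via (61.435,42.72): [(0, 2.5181) (60.3525, 42.0116) (61.3161, 54) (0, 54)]  |A|=1921.0704
4. ⊥bis P2·P3 via (47.555,37.665): [(50.4245, 35.5149) (60.3525, 42.0116) (61.3161, 54) (25.7542, 54)]  |A|=385.0617
5. canonical 4-gon: [(50.4245, 35.5149) (60.3525, 42.0116) (61.3161, 54) (25.7542, 54)]
6. shoelace: 385.0617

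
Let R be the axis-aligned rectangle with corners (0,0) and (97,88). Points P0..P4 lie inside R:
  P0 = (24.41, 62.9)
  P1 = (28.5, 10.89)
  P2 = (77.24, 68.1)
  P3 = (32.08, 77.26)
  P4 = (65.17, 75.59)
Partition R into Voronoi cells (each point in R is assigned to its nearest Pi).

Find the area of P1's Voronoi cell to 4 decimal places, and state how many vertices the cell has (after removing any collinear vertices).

Area of P1's cell: 2863.7561 (5 vertices)

1. box [0,97]×[0,88]: [(0, 0) (97, 0) (97, 88) (0, 88)]
2. ⊥bis P1·P0 via (26.455,36.895): [(0, 34.8146) (0, 0) (97, 0) (97, 42.4426)]  |A|=3746.9733
3. ⊥bis P1·P2 via (52.87,39.495): [(53.4318, 39.0164) (0, 34.8146) (0, 0) (97, 0) (97, 1.8985)]  |A|=2863.7561
4. ⊥bis P1·P3 via (30.29,44.075): [(53.4318, 39.0164) (0, 34.8146) (0, 0) (97, 0) (97, 1.8985)]  |A|=2863.7561
5. ⊥bis P1·P4 via (46.835,43.24): [(53.4318, 39.0164) (0, 34.8146) (0, 0) (97, 0) (97, 1.8985)]  |A|=2863.7561
6. canonical 5-gon: [(53.4318, 39.0164) (0, 34.8146) (0, 0) (97, 0) (97, 1.8985)]
7. shoelace: 2863.7561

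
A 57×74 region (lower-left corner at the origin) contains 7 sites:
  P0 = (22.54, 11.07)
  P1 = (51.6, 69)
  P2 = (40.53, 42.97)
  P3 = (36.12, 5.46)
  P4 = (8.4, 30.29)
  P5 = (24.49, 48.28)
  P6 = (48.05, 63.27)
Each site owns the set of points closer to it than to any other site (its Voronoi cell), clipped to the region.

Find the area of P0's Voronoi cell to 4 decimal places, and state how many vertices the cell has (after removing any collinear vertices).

Area of P0's cell: 639.4374 (5 vertices)

1. box [0,57]×[0,74]: [(0, 0) (57, 0) (57, 74) (0, 74)]
2. ⊥bis P0·P1 via (37.07,40.035): [(0, 58.6308) (0, 0) (57, 0) (57, 30.0373)]  |A|=2527.0411
3. ⊥bis P0·P2 via (31.535,27.02): [(0, 44.8042) (0, 0) (57, 0) (57, 12.659)]  |A|=1637.7005
4. ⊥bis P0·P3 via (29.33,8.265): [(36.0305, 24.4848) (0, 44.8042) (0, 0) (25.9157, 0)]  |A|=1124.4277
5. ⊥bis P0·P4 via (15.47,20.68): [(36.0305, 24.4848) (27.3193, 29.3974) (0, 9.2988) (0, 0) (25.9157, 0)]  |A|=639.4374
6. ⊥bis P0·P5 via (23.515,29.675): [(36.0305, 24.4848) (27.3193, 29.3974) (0, 9.2988) (0, 0) (25.9157, 0)]  |A|=639.4374
7. ⊥bis P0·P6 via (35.295,37.17): [(36.0305, 24.4848) (27.3193, 29.3974) (0, 9.2988) (0, 0) (25.9157, 0)]  |A|=639.4374
8. canonical 5-gon: [(36.0305, 24.4848) (27.3193, 29.3974) (0, 9.2988) (0, 0) (25.9157, 0)]
9. shoelace: 639.4374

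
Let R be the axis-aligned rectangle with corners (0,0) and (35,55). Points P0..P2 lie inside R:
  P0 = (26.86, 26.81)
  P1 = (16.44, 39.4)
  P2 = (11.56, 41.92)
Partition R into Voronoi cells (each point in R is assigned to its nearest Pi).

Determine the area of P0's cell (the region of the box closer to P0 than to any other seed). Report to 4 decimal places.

Area of P0's cell: 1038.2585

1. box [0,35]×[0,55]: [(0, 0) (35, 0) (35, 55) (0, 55)]
2. ⊥bis P0·P1 via (21.65,33.105): [(0, 15.1866) (0, 0) (35, 0) (35, 44.154)]  |A|=1038.4601
3. ⊥bis P0·P2 via (19.21,34.365): [(1.4769, 16.4089) (0, 14.9134) (0, 0) (35, 0) (35, 44.154)]  |A|=1038.2585
4. canonical 5-gon: [(1.4769, 16.4089) (0, 14.9134) (0, 0) (35, 0) (35, 44.154)]
5. shoelace: 1038.2585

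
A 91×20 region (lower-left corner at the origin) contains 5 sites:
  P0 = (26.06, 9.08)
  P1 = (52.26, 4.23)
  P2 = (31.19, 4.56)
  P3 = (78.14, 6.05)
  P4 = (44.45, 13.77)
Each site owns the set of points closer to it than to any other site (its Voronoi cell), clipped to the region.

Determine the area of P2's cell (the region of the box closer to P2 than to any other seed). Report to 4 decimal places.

1. box [0,91]×[0,20]: [(0, 0) (91, 0) (91, 20) (0, 20)]
2. ⊥bis P2·P0 via (28.625,6.82): [(22.616, 0) (91, 0) (91, 20) (40.2378, 20)]  |A|=1191.4626
3. ⊥bis P2·P1 via (41.725,4.395): [(22.616, 0) (41.6562, 0) (41.9694, 20) (40.2378, 20)]  |A|=207.7183
4. ⊥bis P2·P3 via (54.665,5.305): [(22.616, 0) (41.6562, 0) (41.9694, 20) (40.2378, 20)]  |A|=207.7183
5. ⊥bis P2·P4 via (37.82,9.165): [(34.6775, 13.6893) (22.616, 0) (41.6562, 0) (41.7119, 3.5616)]  |A|=143.1334
6. canonical 4-gon: [(34.6775, 13.6893) (22.616, 0) (41.6562, 0) (41.7119, 3.5616)]
7. shoelace: 143.1334

Area of P2's cell: 143.1334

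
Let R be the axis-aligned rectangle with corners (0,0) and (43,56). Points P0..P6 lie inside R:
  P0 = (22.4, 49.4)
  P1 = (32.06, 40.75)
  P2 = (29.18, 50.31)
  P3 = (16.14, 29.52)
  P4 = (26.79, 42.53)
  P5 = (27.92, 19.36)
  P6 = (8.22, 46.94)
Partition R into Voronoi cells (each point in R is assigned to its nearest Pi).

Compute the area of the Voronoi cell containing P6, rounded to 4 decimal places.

Area of P6's cell: 303.9896

1. box [0,43]×[0,56]: [(0, 0) (43, 0) (43, 56) (0, 56)]
2. ⊥bis P6·P0 via (15.31,48.17): [(0, 0) (23.6667, 0) (13.9516, 56) (0, 56)]  |A|=1053.3134
3. ⊥bis P6·P1 via (20.14,43.845): [(0, 0) (8.7557, 0) (17.6944, 34.426) (13.9516, 56) (0, 56)]  |A|=796.6513
4. ⊥bis P6·P2 via (18.7,48.625): [(0, 0) (8.7557, 0) (17.6944, 34.426) (13.9516, 56) (0, 56)]  |A|=796.6513
5. ⊥bis P6·P3 via (12.18,38.23): [(0, 32.6924) (16.6795, 40.2757) (13.9516, 56) (0, 56)]  |A|=304.0699
6. ⊥bis P6·P4 via (17.505,44.735): [(0, 32.6924) (16.4177, 40.1567) (16.581, 40.8439) (13.9516, 56) (0, 56)]  |A|=303.9896
7. ⊥bis P6·P5 via (18.07,33.15): [(0, 32.6924) (16.4177, 40.1567) (16.581, 40.8439) (13.9516, 56) (0, 56)]  |A|=303.9896
8. canonical 5-gon: [(0, 32.6924) (16.4177, 40.1567) (16.581, 40.8439) (13.9516, 56) (0, 56)]
9. shoelace: 303.9896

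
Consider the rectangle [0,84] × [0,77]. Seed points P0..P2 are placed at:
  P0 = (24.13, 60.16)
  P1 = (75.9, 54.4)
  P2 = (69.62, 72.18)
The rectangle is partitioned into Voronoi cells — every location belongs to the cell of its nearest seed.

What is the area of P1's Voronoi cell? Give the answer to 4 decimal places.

1. box [0,84]×[0,77]: [(0, 0) (84, 0) (84, 77) (0, 77)]
2. ⊥bis P1·P0 via (50.015,57.28): [(43.6419, 0) (84, 0) (84, 77) (52.2091, 77)]  |A|=2777.7356
3. ⊥bis P1·P2 via (72.76,63.29): [(49.7806, 55.1736) (43.6419, 0) (84, 0) (84, 67.26)]  |A|=2264.1464
4. canonical 4-gon: [(49.7806, 55.1736) (43.6419, 0) (84, 0) (84, 67.26)]
5. shoelace: 2264.1464

Area of P1's cell: 2264.1464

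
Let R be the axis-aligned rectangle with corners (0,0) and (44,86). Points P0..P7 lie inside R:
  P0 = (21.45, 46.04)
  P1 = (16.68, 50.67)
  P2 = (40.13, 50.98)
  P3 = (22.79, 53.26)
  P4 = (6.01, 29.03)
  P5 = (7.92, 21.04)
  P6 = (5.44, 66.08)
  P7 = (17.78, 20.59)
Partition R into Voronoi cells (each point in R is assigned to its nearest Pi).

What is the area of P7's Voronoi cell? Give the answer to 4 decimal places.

Area of P7's cell: 963.9976

1. box [0,44]×[0,86]: [(0, 0) (44, 0) (44, 86) (0, 86)]
2. ⊥bis P7·P0 via (19.615,33.315): [(0, 36.1436) (0, 0) (44, 0) (44, 29.7986)]  |A|=1450.7272
3. ⊥bis P7·P1 via (17.23,35.63): [(6.3264, 35.2313) (0, 34.9999) (0, 0) (44, 0) (44, 29.7986)]  |A|=1447.1096
4. ⊥bis P7·P2 via (28.955,35.785): [(35.4108, 31.0372) (6.3264, 35.2313) (0, 34.9999) (0, 0) (44, 0) (44, 24.7203)]  |A|=1425.3003
5. ⊥bis P7·P3 via (20.285,36.925): [(35.4108, 31.0372) (6.3264, 35.2313) (0, 34.9999) (0, 0) (44, 0) (44, 24.7203)]  |A|=1425.3003
6. ⊥bis P7·P4 via (11.895,24.81): [(35.4108, 31.0372) (18.1457, 33.5269) (0, 8.2218) (0, 0) (44, 0) (44, 24.7203)]  |A|=1175.5885
7. ⊥bis P7·P5 via (12.85,20.815): [(35.4108, 31.0372) (18.1457, 33.5269) (13.1096, 26.5039) (11.9, 0) (44, 0) (44, 24.7203)]  |A|=963.9976
8. ⊥bis P7·P6 via (11.61,43.335): [(35.4108, 31.0372) (18.1457, 33.5269) (13.1096, 26.5039) (11.9, 0) (44, 0) (44, 24.7203)]  |A|=963.9976
9. canonical 6-gon: [(35.4108, 31.0372) (18.1457, 33.5269) (13.1096, 26.5039) (11.9, 0) (44, 0) (44, 24.7203)]
10. shoelace: 963.9976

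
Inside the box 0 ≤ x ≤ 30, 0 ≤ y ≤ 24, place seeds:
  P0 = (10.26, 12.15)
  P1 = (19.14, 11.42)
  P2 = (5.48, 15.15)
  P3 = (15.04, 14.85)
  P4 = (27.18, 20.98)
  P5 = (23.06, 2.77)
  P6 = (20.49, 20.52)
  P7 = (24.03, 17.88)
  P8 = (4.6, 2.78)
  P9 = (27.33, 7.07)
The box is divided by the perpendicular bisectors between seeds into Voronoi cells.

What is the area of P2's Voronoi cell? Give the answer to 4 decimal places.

Area of P2's cell: 131.8915

1. box [0,30]×[0,24]: [(0, 0) (30, 0) (30, 24) (0, 24)]
2. ⊥bis P2·P0 via (7.87,13.65): [(0, 1.1105) (14.3658, 24) (0, 24)]  |A|=164.4134
3. ⊥bis P2·P1 via (12.31,13.285): [(0, 1.1105) (14.3658, 24) (0, 24)]  |A|=164.4134
4. ⊥bis P2·P3 via (10.26,15): [(0, 1.1105) (10.3412, 17.5874) (10.5424, 24) (0, 24)]  |A|=152.1546
5. ⊥bis P2·P4 via (16.33,18.065): [(0, 1.1105) (10.3412, 17.5874) (10.5424, 24) (0, 24)]  |A|=152.1546
6. ⊥bis P2·P5 via (14.27,8.96): [(0, 1.1105) (10.3412, 17.5874) (10.5424, 24) (0, 24)]  |A|=152.1546
7. ⊥bis P2·P6 via (12.985,17.835): [(0, 1.1105) (10.3412, 17.5874) (10.5424, 24) (0, 24)]  |A|=152.1546
8. ⊥bis P2·P7 via (14.755,16.515): [(0, 1.1105) (10.3412, 17.5874) (10.5424, 24) (0, 24)]  |A|=152.1546
9. ⊥bis P2·P8 via (5.04,8.965): [(0, 9.3235) (4.9343, 8.9725) (10.3412, 17.5874) (10.5424, 24) (0, 24)]  |A|=131.8915
10. ⊥bis P2·P9 via (16.405,11.11): [(0, 9.3235) (4.9343, 8.9725) (10.3412, 17.5874) (10.5424, 24) (0, 24)]  |A|=131.8915
11. canonical 5-gon: [(0, 9.3235) (4.9343, 8.9725) (10.3412, 17.5874) (10.5424, 24) (0, 24)]
12. shoelace: 131.8915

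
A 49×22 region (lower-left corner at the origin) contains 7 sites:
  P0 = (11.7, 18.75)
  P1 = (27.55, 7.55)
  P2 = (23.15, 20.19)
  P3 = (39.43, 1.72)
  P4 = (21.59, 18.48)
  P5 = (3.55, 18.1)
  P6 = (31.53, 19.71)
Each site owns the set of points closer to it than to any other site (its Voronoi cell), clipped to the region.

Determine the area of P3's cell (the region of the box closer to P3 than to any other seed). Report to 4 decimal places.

1. box [0,49]×[0,22]: [(0, 0) (49, 0) (49, 22) (0, 22)]
2. ⊥bis P3·P0 via (25.565,10.235): [(19.2793, 0) (49, 0) (49, 22) (32.7903, 22)]  |A|=505.2341
3. ⊥bis P3·P1 via (33.49,4.635): [(31.2154, 0) (49, 0) (49, 22) (42.0117, 22)]  |A|=272.5016
4. ⊥bis P3·P2 via (31.29,10.955): [(40.6327, 19.1899) (31.2154, 0) (49, 0) (49, 22) (43.8208, 22)]  |A|=269.9598
5. ⊥bis P3·P4 via (30.51,10.1): [(40.6327, 19.1899) (31.2154, 0) (49, 0) (49, 22) (43.8208, 22)]  |A|=269.9598
6. ⊥bis P3·P5 via (21.49,9.91): [(40.6327, 19.1899) (31.2154, 0) (49, 0) (49, 22) (43.8208, 22)]  |A|=269.9598
7. ⊥bis P3·P6 via (35.48,10.715): [(36.7467, 11.2712) (31.2154, 0) (49, 0) (49, 16.6521)]  |A|=202.2488
8. canonical 4-gon: [(36.7467, 11.2712) (31.2154, 0) (49, 0) (49, 16.6521)]
9. shoelace: 202.2488

Area of P3's cell: 202.2488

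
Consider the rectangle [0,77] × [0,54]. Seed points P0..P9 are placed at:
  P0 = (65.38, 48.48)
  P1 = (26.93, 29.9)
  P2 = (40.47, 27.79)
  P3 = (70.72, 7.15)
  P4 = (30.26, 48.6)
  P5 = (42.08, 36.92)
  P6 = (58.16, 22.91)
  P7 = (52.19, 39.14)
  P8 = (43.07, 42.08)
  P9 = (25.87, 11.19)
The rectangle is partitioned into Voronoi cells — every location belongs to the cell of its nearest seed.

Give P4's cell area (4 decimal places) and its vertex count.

1. box [0,77]×[0,54]: [(0, 0) (77, 0) (77, 54) (0, 54)]
2. ⊥bis P4·P0 via (47.82,48.54): [(0, 0) (47.6541, 0) (47.8387, 54) (0, 54)]  |A|=2578.3056
3. ⊥bis P4·P1 via (28.595,39.25): [(0, 44.3421) (47.7766, 35.8342) (47.8387, 54) (0, 54)]  |A|=665.2247
4. ⊥bis P4·P2 via (35.365,38.195): [(0, 44.3421) (35.1398, 38.0845) (47.8055, 44.2987) (47.8387, 54) (0, 54)]  |A|=611.7106
5. ⊥bis P4·P3 via (50.49,27.875): [(0, 44.3421) (35.1398, 38.0845) (47.8055, 44.2987) (47.8387, 54) (0, 54)]  |A|=611.7106
6. ⊥bis P4·P5 via (36.17,42.76): [(0, 44.3421) (32.0871, 38.6281) (47.2769, 54) (0, 54)]  |A|=518.3143
7. ⊥bis P4·P6 via (44.21,35.755): [(0, 44.3421) (32.0871, 38.6281) (47.2769, 54) (0, 54)]  |A|=518.3143
8. ⊥bis P4·P7 via (41.225,43.87): [(0, 44.3421) (32.0871, 38.6281) (44.2916, 50.979) (45.5948, 54) (0, 54)]  |A|=515.7735
9. ⊥bis P4·P8 via (36.665,45.34): [(0, 44.3421) (32.0871, 38.6281) (34.4828, 41.0526) (41.0727, 54) (0, 54)]  |A|=478.1505
10. ⊥bis P4·P9 via (28.065,29.895): [(0, 44.3421) (32.0871, 38.6281) (34.4828, 41.0526) (41.0727, 54) (0, 54)]  |A|=478.1505
11. canonical 5-gon: [(0, 44.3421) (32.0871, 38.6281) (34.4828, 41.0526) (41.0727, 54) (0, 54)]
12. shoelace: 478.1505

Area of P4's cell: 478.1505 (5 vertices)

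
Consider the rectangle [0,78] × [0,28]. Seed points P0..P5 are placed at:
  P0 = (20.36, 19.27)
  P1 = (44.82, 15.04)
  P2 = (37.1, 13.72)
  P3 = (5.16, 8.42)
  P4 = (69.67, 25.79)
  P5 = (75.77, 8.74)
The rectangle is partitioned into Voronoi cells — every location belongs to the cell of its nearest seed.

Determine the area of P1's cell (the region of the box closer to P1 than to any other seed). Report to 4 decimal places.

Area of P1's cell: 478.9925

1. box [0,78]×[0,28]: [(0, 0) (78, 0) (78, 28) (0, 28)]
2. ⊥bis P1·P0 via (32.59,17.155): [(29.6233, 0) (78, 0) (78, 28) (34.4655, 28)]  |A|=1286.7571
3. ⊥bis P1·P2 via (40.96,14.38): [(43.4188, 0) (78, 0) (78, 28) (38.6312, 28)]  |A|=1035.3007
4. ⊥bis P1·P3 via (24.99,11.73): [(43.4188, 0) (78, 0) (78, 28) (38.6312, 28)]  |A|=1035.3007
5. ⊥bis P1·P4 via (57.245,20.415): [(43.4188, 0) (66.0764, 0) (53.9638, 28) (38.6312, 28)]  |A|=531.8635
6. ⊥bis P1·P5 via (60.295,11.89): [(43.4188, 0) (57.8747, 0) (60.4991, 12.8927) (53.9638, 28) (38.6312, 28)]  |A|=478.9925
7. canonical 5-gon: [(43.4188, 0) (57.8747, 0) (60.4991, 12.8927) (53.9638, 28) (38.6312, 28)]
8. shoelace: 478.9925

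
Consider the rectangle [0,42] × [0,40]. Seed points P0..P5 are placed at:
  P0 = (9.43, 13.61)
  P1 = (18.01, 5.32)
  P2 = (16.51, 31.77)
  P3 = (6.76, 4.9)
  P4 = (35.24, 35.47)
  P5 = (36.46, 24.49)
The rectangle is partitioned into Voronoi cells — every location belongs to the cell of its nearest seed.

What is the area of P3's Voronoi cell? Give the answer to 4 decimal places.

1. box [0,42]×[0,40]: [(0, 0) (42, 0) (42, 40) (0, 40)]
2. ⊥bis P3·P0 via (8.095,9.255): [(0, 11.7365) (0, 0) (38.2864, 0)]  |A|=224.6737
3. ⊥bis P3·P1 via (12.385,5.11): [(12.2781, 7.9727) (0, 11.7365) (0, 0) (12.5758, 0)]  |A|=122.1823
4. ⊥bis P3·P2 via (11.635,18.335): [(12.2781, 7.9727) (0, 11.7365) (0, 0) (12.5758, 0)]  |A|=122.1823
5. ⊥bis P3·P4 via (21,20.185): [(12.2781, 7.9727) (0, 11.7365) (0, 0) (12.5758, 0)]  |A|=122.1823
6. ⊥bis P3·P5 via (21.61,14.695): [(12.2781, 7.9727) (0, 11.7365) (0, 0) (12.5758, 0)]  |A|=122.1823
7. canonical 4-gon: [(12.2781, 7.9727) (0, 11.7365) (0, 0) (12.5758, 0)]
8. shoelace: 122.1823

Area of P3's cell: 122.1823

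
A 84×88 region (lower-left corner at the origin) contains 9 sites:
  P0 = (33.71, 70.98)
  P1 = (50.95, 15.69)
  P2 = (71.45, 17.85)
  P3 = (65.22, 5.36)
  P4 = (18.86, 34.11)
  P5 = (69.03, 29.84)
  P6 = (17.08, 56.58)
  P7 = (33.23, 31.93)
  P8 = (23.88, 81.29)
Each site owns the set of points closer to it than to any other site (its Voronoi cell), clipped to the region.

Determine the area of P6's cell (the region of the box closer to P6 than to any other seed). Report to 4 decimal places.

1. box [0,84]×[0,88]: [(0, 0) (84, 0) (84, 88) (0, 88)]
2. ⊥bis P6·P0 via (25.395,63.78): [(0, 0) (80.6224, 0) (4.4228, 88) (0, 88)]  |A|=3741.9889
3. ⊥bis P6·P1 via (34.015,36.135): [(0, 7.9597) (42.9351, 43.5237) (4.4228, 88) (0, 88)]  |A|=1816.6222
4. ⊥bis P6·P2 via (44.265,37.215): [(0, 7.9597) (42.9351, 43.5237) (4.4228, 88) (0, 88)]  |A|=1816.6222
5. ⊥bis P6·P3 via (41.15,30.97): [(0, 7.9597) (42.9351, 43.5237) (4.4228, 88) (0, 88)]  |A|=1816.6222
6. ⊥bis P6·P4 via (17.97,45.345): [(0, 43.9215) (39.8567, 47.0788) (4.4228, 88) (0, 88)]  |A|=968.9042
7. ⊥bis P6·P5 via (43.055,43.21): [(0, 43.9215) (39.8567, 47.0788) (4.4228, 88) (0, 88)]  |A|=968.9042
8. ⊥bis P6·P7 via (25.155,44.255): [(0, 43.9215) (28.0357, 46.1424) (36.0952, 51.4227) (4.4228, 88) (0, 88)]  |A|=941.4683
9. ⊥bis P6·P8 via (20.48,68.935): [(0, 74.5709) (0, 43.9215) (28.0357, 46.1424) (36.0952, 51.4227) (21.0724, 68.772)]  |A|=757.4562
10. canonical 5-gon: [(0, 74.5709) (0, 43.9215) (28.0357, 46.1424) (36.0952, 51.4227) (21.0724, 68.772)]
11. shoelace: 757.4562

Area of P6's cell: 757.4562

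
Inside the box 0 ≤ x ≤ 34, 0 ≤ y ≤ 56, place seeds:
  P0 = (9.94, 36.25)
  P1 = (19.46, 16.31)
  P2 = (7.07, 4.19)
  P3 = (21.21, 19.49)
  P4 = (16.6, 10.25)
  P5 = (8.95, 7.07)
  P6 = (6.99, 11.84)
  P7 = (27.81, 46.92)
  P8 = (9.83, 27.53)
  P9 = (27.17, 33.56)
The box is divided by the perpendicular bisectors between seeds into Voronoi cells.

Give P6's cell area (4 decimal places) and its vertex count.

Area of P6's cell: 134.7918 (6 vertices)

1. box [0,34]×[0,56]: [(0, 0) (34, 0) (34, 56) (0, 56)]
2. ⊥bis P6·P0 via (8.465,24.045): [(0, 25.068) (0, 0) (34, 0) (34, 20.959)]  |A|=782.4599
3. ⊥bis P6·P1 via (13.225,14.075): [(9.7049, 23.8952) (0, 25.068) (0, 0) (18.2703, 0)]  |A|=339.927
4. ⊥bis P6·P2 via (7.03,8.015): [(15.366, 8.1022) (9.7049, 23.8952) (0, 25.068) (0, 7.9415)]  |A|=204.8978
5. ⊥bis P6·P3 via (14.1,15.665): [(15.366, 8.1022) (9.7697, 23.7142) (9.6701, 23.8994) (0, 25.068) (0, 7.9415)]  |A|=204.8948
6. ⊥bis P6·P4 via (11.795,11.045): [(11.3011, 8.0597) (12.5896, 15.8476) (9.7697, 23.7142) (9.6701, 23.8994) (0, 25.068) (0, 7.9415)]  |A|=189.0935
7. ⊥bis P6·P5 via (7.97,9.455): [(4.3985, 7.9875) (11.7918, 11.0254) (12.5896, 15.8476) (9.7697, 23.7142) (9.6701, 23.8994) (0, 25.068) (0, 7.9415)]  |A|=178.8758
8. ⊥bis P6·P7 via (17.4,29.38): [(4.3985, 7.9875) (11.7918, 11.0254) (12.5896, 15.8476) (9.7697, 23.7142) (9.6701, 23.8994) (0, 25.068) (0, 7.9415)]  |A|=178.8758
9. ⊥bis P6·P8 via (8.41,19.685): [(4.3985, 7.9875) (11.7918, 11.0254) (12.5896, 15.8476) (11.4086, 19.1422) (0, 21.2073) (0, 7.9415)]  |A|=134.7918
10. ⊥bis P6·P9 via (17.08,22.7): [(4.3985, 7.9875) (11.7918, 11.0254) (12.5896, 15.8476) (11.4086, 19.1422) (0, 21.2073) (0, 7.9415)]  |A|=134.7918
11. canonical 6-gon: [(4.3985, 7.9875) (11.7918, 11.0254) (12.5896, 15.8476) (11.4086, 19.1422) (0, 21.2073) (0, 7.9415)]
12. shoelace: 134.7918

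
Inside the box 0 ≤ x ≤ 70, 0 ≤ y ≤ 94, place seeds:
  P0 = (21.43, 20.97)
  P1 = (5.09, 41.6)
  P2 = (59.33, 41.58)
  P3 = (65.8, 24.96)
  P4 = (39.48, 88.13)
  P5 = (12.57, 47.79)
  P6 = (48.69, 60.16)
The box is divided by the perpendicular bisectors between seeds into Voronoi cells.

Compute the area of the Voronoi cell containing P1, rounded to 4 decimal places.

Area of P1's cell: 298.9245

1. box [0,70]×[0,94]: [(0, 0) (70, 0) (70, 94) (0, 94)]
2. ⊥bis P1·P0 via (13.26,31.285): [(0, 20.7824) (70, 76.2259) (70, 94) (0, 94)]  |A|=3184.7077
3. ⊥bis P1·P2 via (32.21,41.59): [(0, 20.7824) (32.2117, 46.2957) (32.2293, 94) (0, 94)]  |A|=1947.971
4. ⊥bis P1·P3 via (35.445,33.28): [(0, 20.7824) (32.2117, 46.2957) (32.2293, 94) (0, 94)]  |A|=1947.971
5. ⊥bis P1·P4 via (22.285,64.865): [(0, 81.3357) (0, 20.7824) (32.2117, 46.2957) (32.2159, 57.5252)]  |A|=1156.1953
6. ⊥bis P1·P5 via (8.83,44.695): [(0, 55.3652) (0, 20.7824) (17.2875, 34.475)]  |A|=298.9245
7. ⊥bis P1·P6 via (26.89,50.88): [(0, 55.3652) (0, 20.7824) (17.2875, 34.475)]  |A|=298.9245
8. canonical 3-gon: [(0, 55.3652) (0, 20.7824) (17.2875, 34.475)]
9. shoelace: 298.9245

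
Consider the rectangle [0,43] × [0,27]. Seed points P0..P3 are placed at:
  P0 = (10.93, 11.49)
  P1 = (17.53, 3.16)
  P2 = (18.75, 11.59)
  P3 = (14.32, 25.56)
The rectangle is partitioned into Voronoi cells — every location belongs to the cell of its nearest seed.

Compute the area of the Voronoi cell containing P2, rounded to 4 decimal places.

Area of P2's cell: 470.1011

1. box [0,43]×[0,27]: [(0, 0) (43, 0) (43, 27) (0, 27)]
2. ⊥bis P2·P0 via (14.84,11.54): [(14.9876, 0) (43, 0) (43, 27) (14.6423, 27)]  |A|=760.9967
3. ⊥bis P2·P1 via (18.14,7.375): [(14.8872, 7.8457) (43, 3.7772) (43, 27) (14.6423, 27)]  |A|=598.0134
4. ⊥bis P2·P3 via (16.535,18.575): [(14.7572, 18.0113) (14.8872, 7.8457) (43, 3.7772) (43, 26.9673)]  |A|=470.1011
5. canonical 4-gon: [(14.7572, 18.0113) (14.8872, 7.8457) (43, 3.7772) (43, 26.9673)]
6. shoelace: 470.1011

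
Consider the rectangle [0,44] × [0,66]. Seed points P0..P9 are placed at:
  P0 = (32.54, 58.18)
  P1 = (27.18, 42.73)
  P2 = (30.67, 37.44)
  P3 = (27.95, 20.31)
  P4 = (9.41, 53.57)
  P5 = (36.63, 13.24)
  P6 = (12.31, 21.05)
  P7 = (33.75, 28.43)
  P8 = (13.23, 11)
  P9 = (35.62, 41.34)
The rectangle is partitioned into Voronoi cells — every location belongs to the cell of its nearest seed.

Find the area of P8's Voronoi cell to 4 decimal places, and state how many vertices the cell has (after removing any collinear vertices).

1. box [0,44]×[0,66]: [(0, 0) (44, 0) (44, 66) (0, 66)]
2. ⊥bis P8·P0 via (22.885,34.59): [(0, 43.9565) (0, 0) (44, 0) (44, 25.948)]  |A|=1537.8975
3. ⊥bis P8·P1 via (20.205,26.865): [(0, 35.7481) (0, 0) (44, 0) (44, 16.4036)]  |A|=1147.3367
4. ⊥bis P8·P2 via (21.95,24.22): [(13.4129, 29.8511) (0, 35.7481) (0, 0) (44, 0) (44, 9.6757)]  |A|=1044.4428
5. ⊥bis P8·P3 via (20.59,15.655): [(10.9174, 30.9483) (0, 35.7481) (0, 0) (30.4914, 0)]  |A|=666.9658
6. ⊥bis P8·P4 via (11.32,32.285): [(10.9174, 30.9483) (8.4606, 32.0284) (0, 31.2692) (0, 0) (30.4914, 0)]  |A|=648.0189
7. ⊥bis P8·P5 via (24.93,12.12): [(25.3053, 8.1997) (10.9174, 30.9483) (8.4606, 32.0284) (0, 31.2692) (0, 0) (26.0902, 0)]  |A|=629.9748
8. ⊥bis P8·P6 via (12.77,16.025): [(25.3053, 8.1997) (19.9408, 16.6814) (0, 14.856) (0, 0) (26.0902, 0)]  |A|=384.3961
9. ⊥bis P8·P7 via (23.49,19.715): [(25.3053, 8.1997) (19.9408, 16.6814) (0, 14.856) (0, 0) (26.0902, 0)]  |A|=384.3961
10. ⊥bis P8·P9 via (24.425,26.17): [(25.3053, 8.1997) (19.9408, 16.6814) (0, 14.856) (0, 0) (26.0902, 0)]  |A|=384.3961
11. canonical 5-gon: [(25.3053, 8.1997) (19.9408, 16.6814) (0, 14.856) (0, 0) (26.0902, 0)]
12. shoelace: 384.3961

Area of P8's cell: 384.3961 (5 vertices)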